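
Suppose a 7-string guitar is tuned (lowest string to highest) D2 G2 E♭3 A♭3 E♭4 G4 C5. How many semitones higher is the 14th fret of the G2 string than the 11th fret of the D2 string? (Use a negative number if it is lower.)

8 semitones

G2 at fret 14 → A3 (MIDI 57); D2 at fret 11 → D♭3 (MIDI 49).
57 − 49 = 8, so the two pitches are 8 semitones apart.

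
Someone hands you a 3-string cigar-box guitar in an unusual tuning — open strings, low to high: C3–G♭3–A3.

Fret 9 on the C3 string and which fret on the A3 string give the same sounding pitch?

0

C3 at fret 9 is C3 + 9 semitones = A3.
The open A3 string is 9 semitones above the open C3, so the same pitch on the A3 string lies at fret 9 − 9 = 0.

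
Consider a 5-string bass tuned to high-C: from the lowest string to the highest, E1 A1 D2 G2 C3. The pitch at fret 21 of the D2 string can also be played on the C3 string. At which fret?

D2 at fret 21 is D2 + 21 semitones = B3.
The open C3 string is 10 semitones above the open D2, so the same pitch on the C3 string lies at fret 21 − 10 = 11.

11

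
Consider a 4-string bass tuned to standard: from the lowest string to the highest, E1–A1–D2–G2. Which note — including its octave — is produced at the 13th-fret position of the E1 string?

Each fret is one semitone, so E1 + 13 = F2.

F2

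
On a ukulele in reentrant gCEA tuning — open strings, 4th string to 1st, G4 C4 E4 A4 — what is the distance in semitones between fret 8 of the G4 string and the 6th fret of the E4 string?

G4 at fret 8 → D♯5 (MIDI 75); E4 at fret 6 → A♯4 (MIDI 70).
75 − 70 = 5, so the two pitches are 5 semitones apart, with D♯5 the higher.

5 semitones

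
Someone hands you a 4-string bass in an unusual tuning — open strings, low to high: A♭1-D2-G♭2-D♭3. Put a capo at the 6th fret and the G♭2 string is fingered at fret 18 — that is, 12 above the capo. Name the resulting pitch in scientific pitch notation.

The capo raises the open G♭2 by 6 semitones to C3; fretting 12 more gives G♭2 + 6 + 12 = G♭2 + 18 semitones = C4.

C4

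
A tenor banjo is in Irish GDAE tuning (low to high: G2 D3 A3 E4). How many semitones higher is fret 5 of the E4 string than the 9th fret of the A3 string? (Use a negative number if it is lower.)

3 semitones

E4 at fret 5 → A4 (MIDI 69); A3 at fret 9 → F#4 (MIDI 66).
69 − 66 = 3, so the two pitches are 3 semitones apart.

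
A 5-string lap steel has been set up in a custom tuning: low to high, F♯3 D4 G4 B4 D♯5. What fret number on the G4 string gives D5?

7

D5 is 7 semitones above the open G4 (G–G#–A–A#–B–C–C#–D), so it sits at fret 7.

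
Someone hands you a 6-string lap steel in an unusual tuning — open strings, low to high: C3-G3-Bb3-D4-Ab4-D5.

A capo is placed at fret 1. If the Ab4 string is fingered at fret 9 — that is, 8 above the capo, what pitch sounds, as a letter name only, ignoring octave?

F

The capo raises the open Ab4 by 1 semitone to A4; fretting 8 more gives Ab4 + 1 + 8 = Ab4 + 9 semitones, landing on F.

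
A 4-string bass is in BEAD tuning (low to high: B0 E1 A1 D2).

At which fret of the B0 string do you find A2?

A2 is 22 semitones above the open B0 (B–C–C#–D–…–G–G#–A), so it sits at fret 22.

22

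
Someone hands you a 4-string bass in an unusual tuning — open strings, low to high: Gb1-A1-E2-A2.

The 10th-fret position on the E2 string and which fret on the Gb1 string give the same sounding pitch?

20

E2 at fret 10 is E2 + 10 semitones = D3.
The open Gb1 string is 10 semitones below the open E2, so the same pitch on the Gb1 string lies at fret 10 + 10 = 20.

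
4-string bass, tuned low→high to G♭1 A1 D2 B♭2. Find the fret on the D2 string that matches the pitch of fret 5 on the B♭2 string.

Fret 5 on B♭2 is MIDI 46 + 5 = 51 (E♭3). On the D2 string (open MIDI 38), that pitch is 51 − 38 = fret 13.

13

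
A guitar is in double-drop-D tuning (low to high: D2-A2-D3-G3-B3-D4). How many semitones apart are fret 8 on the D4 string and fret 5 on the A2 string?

D4 at fret 8 → A♯4 (MIDI 70); A2 at fret 5 → D3 (MIDI 50).
70 − 50 = 20, so the two pitches are 20 semitones apart, with A♯4 the higher.

20 semitones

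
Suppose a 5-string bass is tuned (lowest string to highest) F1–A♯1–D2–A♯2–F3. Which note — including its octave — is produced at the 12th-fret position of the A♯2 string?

Each fret is one semitone, so A♯2 + 12 = A♯3.

A♯3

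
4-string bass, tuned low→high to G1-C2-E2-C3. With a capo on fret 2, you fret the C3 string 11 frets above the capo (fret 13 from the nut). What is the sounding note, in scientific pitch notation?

The capo raises the open C3 by 2 semitones to D3; fretting 11 more gives C3 + 2 + 11 = C3 + 13 semitones = D♭4.
(Also written C♯.)

D♭4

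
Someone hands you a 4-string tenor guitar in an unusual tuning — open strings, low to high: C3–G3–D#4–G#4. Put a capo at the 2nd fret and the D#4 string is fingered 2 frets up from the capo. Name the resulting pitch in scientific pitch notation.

The capo raises the open D#4 by 2 semitones to F4; fretting 2 more gives D#4 + 2 + 2 = D#4 + 4 semitones = G4.

G4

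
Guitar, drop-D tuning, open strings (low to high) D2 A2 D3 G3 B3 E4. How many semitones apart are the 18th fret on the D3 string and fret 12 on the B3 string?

3 semitones

D3 at fret 18 → G#4 (MIDI 68); B3 at fret 12 → B4 (MIDI 71).
68 − 71 = -3, so the two pitches are 3 semitones apart, with B4 the higher.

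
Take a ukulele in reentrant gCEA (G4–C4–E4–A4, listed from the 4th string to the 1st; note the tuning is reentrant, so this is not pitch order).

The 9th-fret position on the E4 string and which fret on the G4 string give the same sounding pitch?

E4 at fret 9 is E4 + 9 semitones = C#5.
The open G4 string is 3 semitones above the open E4, so the same pitch on the G4 string lies at fret 9 − 3 = 6.

6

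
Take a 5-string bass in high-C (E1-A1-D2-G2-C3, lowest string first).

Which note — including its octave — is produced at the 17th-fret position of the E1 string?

E1 is MIDI 28. Adding 17 gives 45, which is A2.

A2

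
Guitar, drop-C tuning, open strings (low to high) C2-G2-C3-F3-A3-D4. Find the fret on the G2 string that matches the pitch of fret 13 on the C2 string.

6

Fret 13 on C2 is MIDI 36 + 13 = 49 (C#3). On the G2 string (open MIDI 43), that pitch is 49 − 43 = fret 6.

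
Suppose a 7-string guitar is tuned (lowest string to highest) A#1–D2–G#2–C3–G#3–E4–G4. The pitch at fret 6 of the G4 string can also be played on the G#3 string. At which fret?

17

Fret 6 on G4 is MIDI 67 + 6 = 73 (C#5). On the G#3 string (open MIDI 56), that pitch is 73 − 56 = fret 17.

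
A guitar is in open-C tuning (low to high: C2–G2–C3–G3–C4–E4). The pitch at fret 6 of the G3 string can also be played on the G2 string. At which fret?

18

Fret 6 on G3 is MIDI 55 + 6 = 61 (C#4). On the G2 string (open MIDI 43), that pitch is 61 − 43 = fret 18.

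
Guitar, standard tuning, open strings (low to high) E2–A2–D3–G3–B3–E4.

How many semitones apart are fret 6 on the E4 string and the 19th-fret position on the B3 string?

E4 at fret 6 → A♯4 (MIDI 70); B3 at fret 19 → F♯5 (MIDI 78).
70 − 78 = -8, so the two pitches are 8 semitones apart, with F♯5 the higher.

8 semitones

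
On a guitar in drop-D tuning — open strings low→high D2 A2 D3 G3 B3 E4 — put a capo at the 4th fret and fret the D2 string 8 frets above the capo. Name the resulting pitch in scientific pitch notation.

The capo raises the open D2 by 4 semitones to F♯2; fretting 8 more gives D2 + 4 + 8 = D2 + 12 semitones = D3.

D3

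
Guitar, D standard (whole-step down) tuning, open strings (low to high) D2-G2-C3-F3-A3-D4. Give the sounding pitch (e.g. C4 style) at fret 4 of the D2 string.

The open D2 string plus 4 semitones: D–D#–E–F–F#.
No B→C boundary is crossed, so the octave stays at 2.

F♯2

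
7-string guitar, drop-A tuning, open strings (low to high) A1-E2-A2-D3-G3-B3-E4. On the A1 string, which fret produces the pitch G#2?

11

G#2 is 11 semitones above the open A1 (A–A#–B–C–…–F#–G–G#), so it sits at fret 11.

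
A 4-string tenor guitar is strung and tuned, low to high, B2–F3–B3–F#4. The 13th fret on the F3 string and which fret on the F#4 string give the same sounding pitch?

F3 at fret 13 is F3 + 13 semitones = F#4.
The open F#4 string is 13 semitones above the open F3, so the same pitch on the F#4 string lies at fret 13 − 13 = 0.

0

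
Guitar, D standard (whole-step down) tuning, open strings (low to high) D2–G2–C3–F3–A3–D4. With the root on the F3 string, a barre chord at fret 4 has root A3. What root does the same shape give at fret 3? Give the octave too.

G♯3

Moving from fret 4 to fret 3 shifts the root by -1 semitone.
A3 down 1 semitone is G♯3.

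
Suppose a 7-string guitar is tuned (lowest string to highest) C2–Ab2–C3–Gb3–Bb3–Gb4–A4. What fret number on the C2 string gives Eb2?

3

Eb2 is 3 semitones above the open C2 (C–Db–D–Eb), so it sits at fret 3.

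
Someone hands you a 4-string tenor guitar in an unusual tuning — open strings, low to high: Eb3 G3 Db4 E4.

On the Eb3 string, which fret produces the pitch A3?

A3 is 6 semitones above the open Eb3 (Eb–E–F–Gb–G–Ab–A), so it sits at fret 6.

6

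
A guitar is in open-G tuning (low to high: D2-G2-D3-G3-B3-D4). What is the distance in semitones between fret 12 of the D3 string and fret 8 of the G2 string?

11 semitones

D3 at fret 12 → D4 (MIDI 62); G2 at fret 8 → D#3 (MIDI 51).
62 − 51 = 11, so the two pitches are 11 semitones apart, with D4 the higher.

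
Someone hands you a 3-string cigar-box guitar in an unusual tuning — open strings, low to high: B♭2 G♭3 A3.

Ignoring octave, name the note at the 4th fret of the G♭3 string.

B♭

Each fret is one semitone, so G♭3 + 4 = B♭.
(Equivalently spelled A♯.)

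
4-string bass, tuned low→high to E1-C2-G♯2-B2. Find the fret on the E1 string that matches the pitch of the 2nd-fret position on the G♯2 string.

18

G♯2 at fret 2 is G♯2 + 2 semitones = A♯2.
The open E1 string is 16 semitones below the open G♯2, so the same pitch on the E1 string lies at fret 2 + 16 = 18.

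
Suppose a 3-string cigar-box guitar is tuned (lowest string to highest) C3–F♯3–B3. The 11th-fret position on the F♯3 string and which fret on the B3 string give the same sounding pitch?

6

F♯3 at fret 11 is F♯3 + 11 semitones = F4.
The open B3 string is 5 semitones above the open F♯3, so the same pitch on the B3 string lies at fret 11 − 5 = 6.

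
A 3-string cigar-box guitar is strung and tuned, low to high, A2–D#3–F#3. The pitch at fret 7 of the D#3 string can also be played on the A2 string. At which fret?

D#3 at fret 7 is D#3 + 7 semitones = A#3.
The open A2 string is 6 semitones below the open D#3, so the same pitch on the A2 string lies at fret 7 + 6 = 13.

13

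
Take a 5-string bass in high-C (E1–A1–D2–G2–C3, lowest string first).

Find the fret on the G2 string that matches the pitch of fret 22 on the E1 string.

Fret 22 on E1 is MIDI 28 + 22 = 50 (D3). On the G2 string (open MIDI 43), that pitch is 50 − 43 = fret 7.

7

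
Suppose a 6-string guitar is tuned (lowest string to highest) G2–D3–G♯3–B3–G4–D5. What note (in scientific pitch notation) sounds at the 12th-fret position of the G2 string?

G3

G2 is MIDI 43. Adding 12 gives 55, which is G3.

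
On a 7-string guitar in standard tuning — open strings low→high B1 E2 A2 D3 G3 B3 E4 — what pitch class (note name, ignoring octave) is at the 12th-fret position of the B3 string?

B

B3 is MIDI 59. Adding 12 gives 71; 71 mod 12 = 11, i.e. B.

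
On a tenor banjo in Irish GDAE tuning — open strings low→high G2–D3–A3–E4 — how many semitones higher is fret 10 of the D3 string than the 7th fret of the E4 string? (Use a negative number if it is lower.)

-11 semitones

D3 at fret 10 → C4 (MIDI 60); E4 at fret 7 → B4 (MIDI 71).
60 − 71 = -11, so the two pitches are 11 semitones apart.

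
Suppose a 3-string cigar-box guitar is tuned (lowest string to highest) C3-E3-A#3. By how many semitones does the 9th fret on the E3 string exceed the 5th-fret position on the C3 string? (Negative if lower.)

E3 at fret 9 → C#4 (MIDI 61); C3 at fret 5 → F3 (MIDI 53).
61 − 53 = 8, so the two pitches are 8 semitones apart.

8 semitones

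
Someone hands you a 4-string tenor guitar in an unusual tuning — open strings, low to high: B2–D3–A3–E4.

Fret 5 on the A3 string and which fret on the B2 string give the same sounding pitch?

A3 at fret 5 is A3 + 5 semitones = D4.
The open B2 string is 10 semitones below the open A3, so the same pitch on the B2 string lies at fret 5 + 10 = 15.

15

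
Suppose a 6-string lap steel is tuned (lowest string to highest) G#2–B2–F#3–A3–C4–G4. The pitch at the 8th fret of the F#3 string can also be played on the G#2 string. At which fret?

18

Fret 8 on F#3 is MIDI 54 + 8 = 62 (D4). On the G#2 string (open MIDI 44), that pitch is 62 − 44 = fret 18.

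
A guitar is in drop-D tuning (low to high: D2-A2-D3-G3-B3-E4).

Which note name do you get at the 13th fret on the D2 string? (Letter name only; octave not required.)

D#

D2 is MIDI 38. Adding 13 gives 51; 51 mod 12 = 3, i.e. D#.
(Equivalently spelled Eb.)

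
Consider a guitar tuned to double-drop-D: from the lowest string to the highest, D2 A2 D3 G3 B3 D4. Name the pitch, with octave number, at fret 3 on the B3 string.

D4

Each fret is one semitone, so B3 + 3 = D4.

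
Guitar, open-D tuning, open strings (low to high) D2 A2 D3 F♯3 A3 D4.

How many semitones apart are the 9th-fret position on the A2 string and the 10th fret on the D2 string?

6 semitones

A2 at fret 9 → F♯3 (MIDI 54); D2 at fret 10 → C3 (MIDI 48).
54 − 48 = 6, so the two pitches are 6 semitones apart, with F♯3 the higher.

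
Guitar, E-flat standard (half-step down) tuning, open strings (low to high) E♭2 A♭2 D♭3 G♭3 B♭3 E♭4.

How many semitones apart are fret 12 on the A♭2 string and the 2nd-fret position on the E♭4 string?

A♭2 at fret 12 → A♭3 (MIDI 56); E♭4 at fret 2 → F4 (MIDI 65).
56 − 65 = -9, so the two pitches are 9 semitones apart, with F4 the higher.

9 semitones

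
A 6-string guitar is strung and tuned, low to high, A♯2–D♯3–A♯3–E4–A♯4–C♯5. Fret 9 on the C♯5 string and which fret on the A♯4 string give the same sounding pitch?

C♯5 at fret 9 is C♯5 + 9 semitones = A♯5.
The open A♯4 string is 3 semitones below the open C♯5, so the same pitch on the A♯4 string lies at fret 9 + 3 = 12.

12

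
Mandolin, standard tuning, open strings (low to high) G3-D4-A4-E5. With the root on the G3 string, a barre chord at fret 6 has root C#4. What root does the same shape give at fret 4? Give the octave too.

Moving from fret 6 to fret 4 shifts the root by -2 semitones.
C#4 down 2 semitones is B3.

B3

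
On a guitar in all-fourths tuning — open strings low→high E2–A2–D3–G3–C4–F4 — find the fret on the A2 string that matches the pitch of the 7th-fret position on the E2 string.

E2 at fret 7 is E2 + 7 semitones = B2.
The open A2 string is 5 semitones above the open E2, so the same pitch on the A2 string lies at fret 7 − 5 = 2.

2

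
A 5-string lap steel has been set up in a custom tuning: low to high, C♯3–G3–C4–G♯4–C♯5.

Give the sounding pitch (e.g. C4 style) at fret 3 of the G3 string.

The open G3 string plus 3 semitones: G–G#–A–A#.
No B→C boundary is crossed, so the octave stays at 3.
(Equivalently spelled B♭3.)

A♯3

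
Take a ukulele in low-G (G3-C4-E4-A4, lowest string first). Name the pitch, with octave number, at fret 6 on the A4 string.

D#5

The open A4 string plus 6 semitones: A–A#–B–C–C#–D–D#.
The walk passes from B into C once, so the octave number goes from 4 to 5.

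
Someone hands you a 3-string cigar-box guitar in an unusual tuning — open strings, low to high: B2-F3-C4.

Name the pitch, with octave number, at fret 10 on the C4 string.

A♯4

Each fret is one semitone, so C4 + 10 = A♯4.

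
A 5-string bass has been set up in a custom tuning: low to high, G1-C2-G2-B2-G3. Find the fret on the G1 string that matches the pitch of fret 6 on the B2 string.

B2 at fret 6 is B2 + 6 semitones = F3.
The open G1 string is 16 semitones below the open B2, so the same pitch on the G1 string lies at fret 6 + 16 = 22.

22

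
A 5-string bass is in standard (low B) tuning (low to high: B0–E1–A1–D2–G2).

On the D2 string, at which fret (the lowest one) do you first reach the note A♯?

From D2, count semitones up the chromatic scale until reaching A♯: D–D#–E–F–F#–G–G#–A–A# — 8 steps.

8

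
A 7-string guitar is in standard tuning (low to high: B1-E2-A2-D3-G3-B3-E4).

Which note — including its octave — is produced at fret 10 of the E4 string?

D5

Each fret is one semitone, so E4 + 10 = D5.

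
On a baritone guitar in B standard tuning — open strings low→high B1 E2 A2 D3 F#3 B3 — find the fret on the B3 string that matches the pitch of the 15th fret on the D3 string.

6

D3 at fret 15 is D3 + 15 semitones = F4.
The open B3 string is 9 semitones above the open D3, so the same pitch on the B3 string lies at fret 15 − 9 = 6.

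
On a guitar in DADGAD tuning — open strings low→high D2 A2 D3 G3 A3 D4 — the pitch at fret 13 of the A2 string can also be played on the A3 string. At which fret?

1

Fret 13 on A2 is MIDI 45 + 13 = 58 (A♯3). On the A3 string (open MIDI 57), that pitch is 58 − 57 = fret 1.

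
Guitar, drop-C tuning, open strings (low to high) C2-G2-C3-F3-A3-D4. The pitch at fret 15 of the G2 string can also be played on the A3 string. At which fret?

1

Fret 15 on G2 is MIDI 43 + 15 = 58 (A♯3). On the A3 string (open MIDI 57), that pitch is 58 − 57 = fret 1.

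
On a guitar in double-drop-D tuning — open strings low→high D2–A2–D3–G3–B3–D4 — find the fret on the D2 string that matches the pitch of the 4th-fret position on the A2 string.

A2 at fret 4 is A2 + 4 semitones = C#3.
The open D2 string is 7 semitones below the open A2, so the same pitch on the D2 string lies at fret 4 + 7 = 11.

11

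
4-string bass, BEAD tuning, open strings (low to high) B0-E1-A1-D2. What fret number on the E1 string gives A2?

17

A2 is 17 semitones above the open E1 (E–F–F#–G–…–G–G#–A), so it sits at fret 17.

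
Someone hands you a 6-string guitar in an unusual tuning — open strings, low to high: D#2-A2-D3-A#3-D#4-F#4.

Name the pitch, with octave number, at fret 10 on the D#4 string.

C#5

Each fret is one semitone, so D#4 + 10 = C#5.
(Equivalently spelled Db5.)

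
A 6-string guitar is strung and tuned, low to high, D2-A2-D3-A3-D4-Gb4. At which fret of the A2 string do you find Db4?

16

Db4 is 16 semitones above the open A2 (A–Bb–B–C–…–B–C–Db), so it sits at fret 16.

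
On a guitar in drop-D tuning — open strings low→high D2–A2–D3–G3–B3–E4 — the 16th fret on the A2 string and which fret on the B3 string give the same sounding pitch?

2

A2 at fret 16 is A2 + 16 semitones = C♯4.
The open B3 string is 14 semitones above the open A2, so the same pitch on the B3 string lies at fret 16 − 14 = 2.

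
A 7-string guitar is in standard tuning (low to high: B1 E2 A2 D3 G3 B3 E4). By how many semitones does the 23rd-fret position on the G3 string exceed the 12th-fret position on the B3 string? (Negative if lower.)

G3 at fret 23 → F♯5 (MIDI 78); B3 at fret 12 → B4 (MIDI 71).
78 − 71 = 7, so the two pitches are 7 semitones apart.

7 semitones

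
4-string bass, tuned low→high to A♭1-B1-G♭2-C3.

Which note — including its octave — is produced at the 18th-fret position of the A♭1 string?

D3

The open A♭1 string plus 18 semitones: Ab–A–Bb–B–…–C–Db–D.
The walk passes from B into C 2 times, so the octave number goes from 1 to 3.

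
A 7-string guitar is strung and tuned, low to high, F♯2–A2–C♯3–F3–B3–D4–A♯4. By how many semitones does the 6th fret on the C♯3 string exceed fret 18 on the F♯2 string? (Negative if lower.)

C♯3 at fret 6 → G3 (MIDI 55); F♯2 at fret 18 → C4 (MIDI 60).
55 − 60 = -5, so the two pitches are 5 semitones apart.

-5 semitones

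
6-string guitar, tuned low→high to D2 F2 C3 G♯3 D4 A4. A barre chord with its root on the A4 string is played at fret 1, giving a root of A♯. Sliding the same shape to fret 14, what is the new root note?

Moving from fret 1 to fret 14 shifts the root by 13 semitones.
A♯ up 13 semitones is B.

B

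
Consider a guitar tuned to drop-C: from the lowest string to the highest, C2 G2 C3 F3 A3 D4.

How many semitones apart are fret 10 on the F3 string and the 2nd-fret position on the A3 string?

4 semitones

F3 at fret 10 → D#4 (MIDI 63); A3 at fret 2 → B3 (MIDI 59).
63 − 59 = 4, so the two pitches are 4 semitones apart, with D#4 the higher.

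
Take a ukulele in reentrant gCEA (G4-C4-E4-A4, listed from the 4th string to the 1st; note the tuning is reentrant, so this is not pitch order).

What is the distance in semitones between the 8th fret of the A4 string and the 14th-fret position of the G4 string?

4 semitones

A4 at fret 8 → F5 (MIDI 77); G4 at fret 14 → A5 (MIDI 81).
77 − 81 = -4, so the two pitches are 4 semitones apart, with A5 the higher.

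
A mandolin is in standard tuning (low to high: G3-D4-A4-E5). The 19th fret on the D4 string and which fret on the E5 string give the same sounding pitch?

Fret 19 on D4 is MIDI 62 + 19 = 81 (A5). On the E5 string (open MIDI 76), that pitch is 81 − 76 = fret 5.

5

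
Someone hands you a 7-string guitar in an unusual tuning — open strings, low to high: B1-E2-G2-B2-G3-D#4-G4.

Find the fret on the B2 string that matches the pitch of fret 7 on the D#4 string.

23

D#4 at fret 7 is D#4 + 7 semitones = A#4.
The open B2 string is 16 semitones below the open D#4, so the same pitch on the B2 string lies at fret 7 + 16 = 23.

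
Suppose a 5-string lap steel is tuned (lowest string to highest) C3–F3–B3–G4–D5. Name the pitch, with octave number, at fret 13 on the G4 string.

Ab5

Each fret is one semitone, so G4 + 13 = Ab5.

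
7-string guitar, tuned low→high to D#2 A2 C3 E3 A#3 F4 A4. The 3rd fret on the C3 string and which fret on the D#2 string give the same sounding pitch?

12

C3 at fret 3 is C3 + 3 semitones = D#3.
The open D#2 string is 9 semitones below the open C3, so the same pitch on the D#2 string lies at fret 3 + 9 = 12.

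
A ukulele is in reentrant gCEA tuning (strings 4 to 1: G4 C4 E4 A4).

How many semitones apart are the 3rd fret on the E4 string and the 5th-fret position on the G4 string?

E4 at fret 3 → G4 (MIDI 67); G4 at fret 5 → C5 (MIDI 72).
67 − 72 = -5, so the two pitches are 5 semitones apart, with C5 the higher.

5 semitones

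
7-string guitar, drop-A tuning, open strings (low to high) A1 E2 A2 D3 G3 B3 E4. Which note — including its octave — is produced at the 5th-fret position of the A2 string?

The open A2 string plus 5 semitones: A–A#–B–C–C#–D.
The walk passes from B into C once, so the octave number goes from 2 to 3.

D3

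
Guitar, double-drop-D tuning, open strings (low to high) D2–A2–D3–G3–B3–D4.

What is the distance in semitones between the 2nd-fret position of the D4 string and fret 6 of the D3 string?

8 semitones

D4 at fret 2 → E4 (MIDI 64); D3 at fret 6 → G#3 (MIDI 56).
64 − 56 = 8, so the two pitches are 8 semitones apart, with E4 the higher.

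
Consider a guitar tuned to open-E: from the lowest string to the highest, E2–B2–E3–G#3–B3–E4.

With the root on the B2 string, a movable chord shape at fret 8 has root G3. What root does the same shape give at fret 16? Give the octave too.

Moving from fret 8 to fret 16 shifts the root by 8 semitones.
G3 up 8 semitones is D#4.

D#4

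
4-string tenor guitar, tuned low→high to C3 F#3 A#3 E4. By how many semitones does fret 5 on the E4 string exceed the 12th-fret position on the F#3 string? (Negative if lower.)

E4 at fret 5 → A4 (MIDI 69); F#3 at fret 12 → F#4 (MIDI 66).
69 − 66 = 3, so the two pitches are 3 semitones apart.

3 semitones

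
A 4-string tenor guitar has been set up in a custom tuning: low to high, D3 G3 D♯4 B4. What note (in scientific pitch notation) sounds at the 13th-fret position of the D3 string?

Each fret is one semitone, so D3 + 13 = D♯4.

D♯4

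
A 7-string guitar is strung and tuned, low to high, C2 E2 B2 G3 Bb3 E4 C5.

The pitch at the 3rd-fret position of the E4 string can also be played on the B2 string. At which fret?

E4 at fret 3 is E4 + 3 semitones = G4.
The open B2 string is 17 semitones below the open E4, so the same pitch on the B2 string lies at fret 3 + 17 = 20.

20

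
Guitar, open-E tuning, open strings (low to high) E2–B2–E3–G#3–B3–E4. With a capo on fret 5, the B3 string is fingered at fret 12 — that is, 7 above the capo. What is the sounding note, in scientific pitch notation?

The capo raises the open B3 by 5 semitones to E4; fretting 7 more gives B3 + 5 + 7 = B3 + 12 semitones = B4.

B4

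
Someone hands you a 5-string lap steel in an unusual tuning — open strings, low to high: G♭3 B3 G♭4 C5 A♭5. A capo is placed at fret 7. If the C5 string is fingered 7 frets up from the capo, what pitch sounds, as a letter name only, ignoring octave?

The capo raises the open C5 by 7 semitones to G5; fretting 7 more gives C5 + 7 + 7 = C5 + 14 semitones, landing on D.

D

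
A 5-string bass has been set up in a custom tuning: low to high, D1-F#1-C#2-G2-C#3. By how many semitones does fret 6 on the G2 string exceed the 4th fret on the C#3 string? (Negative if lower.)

-4 semitones

G2 at fret 6 → C#3 (MIDI 49); C#3 at fret 4 → F3 (MIDI 53).
49 − 53 = -4, so the two pitches are 4 semitones apart.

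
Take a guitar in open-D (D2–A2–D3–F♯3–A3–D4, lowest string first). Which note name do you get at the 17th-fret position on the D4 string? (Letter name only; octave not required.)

Each fret is one semitone, so D4 + 17 = G.

G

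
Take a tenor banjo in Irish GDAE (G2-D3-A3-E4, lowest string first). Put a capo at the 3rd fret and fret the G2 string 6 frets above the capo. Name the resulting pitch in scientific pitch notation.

The capo raises the open G2 by 3 semitones to A#2; fretting 6 more gives G2 + 3 + 6 = G2 + 9 semitones = E3.

E3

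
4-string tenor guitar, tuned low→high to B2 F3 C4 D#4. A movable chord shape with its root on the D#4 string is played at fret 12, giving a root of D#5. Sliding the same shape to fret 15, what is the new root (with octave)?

Moving from fret 12 to fret 15 shifts the root by 3 semitones.
D#5 up 3 semitones is F#5.

F#5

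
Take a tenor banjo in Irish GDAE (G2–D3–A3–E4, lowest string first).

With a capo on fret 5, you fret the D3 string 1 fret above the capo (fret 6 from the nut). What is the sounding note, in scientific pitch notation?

The capo raises the open D3 by 5 semitones to G3; fretting 1 more gives D3 + 5 + 1 = D3 + 6 semitones = G#3.
(Also written Ab.)

G#3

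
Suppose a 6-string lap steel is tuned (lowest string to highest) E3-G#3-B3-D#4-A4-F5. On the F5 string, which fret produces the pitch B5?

6

B5 is 6 semitones above the open F5 (F–F#–G–G#–A–A#–B), so it sits at fret 6.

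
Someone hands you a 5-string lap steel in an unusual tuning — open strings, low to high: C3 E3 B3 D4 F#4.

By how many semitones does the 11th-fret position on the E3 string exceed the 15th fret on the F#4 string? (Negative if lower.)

E3 at fret 11 → D#4 (MIDI 63); F#4 at fret 15 → A5 (MIDI 81).
63 − 81 = -18, so the two pitches are 18 semitones apart.

-18 semitones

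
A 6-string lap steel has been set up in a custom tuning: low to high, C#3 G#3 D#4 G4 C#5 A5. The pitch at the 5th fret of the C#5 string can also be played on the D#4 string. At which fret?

15

Fret 5 on C#5 is MIDI 73 + 5 = 78 (F#5). On the D#4 string (open MIDI 63), that pitch is 78 − 63 = fret 15.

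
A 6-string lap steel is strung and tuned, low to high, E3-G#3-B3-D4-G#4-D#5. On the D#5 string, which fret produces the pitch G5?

G5 is 4 semitones above the open D#5 (D#–E–F–F#–G), so it sits at fret 4.

4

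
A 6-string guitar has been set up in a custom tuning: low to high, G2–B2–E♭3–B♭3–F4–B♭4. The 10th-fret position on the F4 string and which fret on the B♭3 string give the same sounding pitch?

Fret 10 on F4 is MIDI 65 + 10 = 75 (E♭5). On the B♭3 string (open MIDI 58), that pitch is 75 − 58 = fret 17.

17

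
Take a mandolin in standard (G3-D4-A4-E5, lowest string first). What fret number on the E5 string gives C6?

8

C6 is 8 semitones above the open E5 (E–F–F#–G–G#–A–A#–B–C), so it sits at fret 8.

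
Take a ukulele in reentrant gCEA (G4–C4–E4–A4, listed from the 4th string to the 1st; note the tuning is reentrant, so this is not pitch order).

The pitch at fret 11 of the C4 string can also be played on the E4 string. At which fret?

7

C4 at fret 11 is C4 + 11 semitones = B4.
The open E4 string is 4 semitones above the open C4, so the same pitch on the E4 string lies at fret 11 − 4 = 7.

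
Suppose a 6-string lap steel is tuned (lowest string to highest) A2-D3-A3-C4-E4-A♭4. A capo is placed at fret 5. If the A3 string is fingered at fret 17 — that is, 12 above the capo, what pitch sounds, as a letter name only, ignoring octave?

D

The capo raises the open A3 by 5 semitones to D4; fretting 12 more gives A3 + 5 + 12 = A3 + 17 semitones, landing on D.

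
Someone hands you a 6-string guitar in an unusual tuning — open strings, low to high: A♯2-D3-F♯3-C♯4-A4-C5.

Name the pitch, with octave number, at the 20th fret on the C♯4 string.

A5

The open C♯4 string plus 20 semitones: C#–D–D#–E–…–G–G#–A.
The walk passes from B into C once, so the octave number goes from 4 to 5.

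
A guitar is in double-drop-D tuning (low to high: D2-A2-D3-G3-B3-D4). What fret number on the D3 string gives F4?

F4 is 15 semitones above the open D3 (D–D#–E–F–…–D#–E–F), so it sits at fret 15.

15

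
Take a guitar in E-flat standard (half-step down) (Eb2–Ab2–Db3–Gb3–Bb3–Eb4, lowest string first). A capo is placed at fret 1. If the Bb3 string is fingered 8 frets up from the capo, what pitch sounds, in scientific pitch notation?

The capo raises the open Bb3 by 1 semitone to B3; fretting 8 more gives Bb3 + 1 + 8 = Bb3 + 9 semitones = G4.

G4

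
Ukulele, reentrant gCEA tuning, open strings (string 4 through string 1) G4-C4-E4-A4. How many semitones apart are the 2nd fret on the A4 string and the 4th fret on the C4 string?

A4 at fret 2 → B4 (MIDI 71); C4 at fret 4 → E4 (MIDI 64).
71 − 64 = 7, so the two pitches are 7 semitones apart, with B4 the higher.

7 semitones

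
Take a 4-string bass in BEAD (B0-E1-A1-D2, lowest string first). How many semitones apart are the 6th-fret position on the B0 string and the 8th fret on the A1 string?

12 semitones

B0 at fret 6 → F1 (MIDI 29); A1 at fret 8 → F2 (MIDI 41).
29 − 41 = -12, so the two pitches are 12 semitones apart, with F2 the higher.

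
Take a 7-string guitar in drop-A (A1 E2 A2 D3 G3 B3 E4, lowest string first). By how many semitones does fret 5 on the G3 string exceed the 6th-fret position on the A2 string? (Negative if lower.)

9 semitones

G3 at fret 5 → C4 (MIDI 60); A2 at fret 6 → D♯3 (MIDI 51).
60 − 51 = 9, so the two pitches are 9 semitones apart.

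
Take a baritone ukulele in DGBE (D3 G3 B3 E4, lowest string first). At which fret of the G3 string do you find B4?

B4 is 16 semitones above the open G3 (G–G#–A–A#–…–A–A#–B), so it sits at fret 16.

16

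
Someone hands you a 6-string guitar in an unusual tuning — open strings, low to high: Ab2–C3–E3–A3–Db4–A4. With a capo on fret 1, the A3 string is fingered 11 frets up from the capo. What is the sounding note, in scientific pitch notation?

A4

The capo raises the open A3 by 1 semitone to Bb3; fretting 11 more gives A3 + 1 + 11 = A3 + 12 semitones = A4.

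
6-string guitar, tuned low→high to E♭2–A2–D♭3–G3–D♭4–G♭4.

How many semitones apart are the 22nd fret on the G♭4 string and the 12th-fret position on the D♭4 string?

G♭4 at fret 22 → E6 (MIDI 88); D♭4 at fret 12 → D♭5 (MIDI 73).
88 − 73 = 15, so the two pitches are 15 semitones apart, with E6 the higher.

15 semitones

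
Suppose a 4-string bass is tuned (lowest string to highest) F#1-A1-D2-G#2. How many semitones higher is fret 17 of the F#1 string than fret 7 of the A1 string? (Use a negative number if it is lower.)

7 semitones

F#1 at fret 17 → B2 (MIDI 47); A1 at fret 7 → E2 (MIDI 40).
47 − 40 = 7, so the two pitches are 7 semitones apart.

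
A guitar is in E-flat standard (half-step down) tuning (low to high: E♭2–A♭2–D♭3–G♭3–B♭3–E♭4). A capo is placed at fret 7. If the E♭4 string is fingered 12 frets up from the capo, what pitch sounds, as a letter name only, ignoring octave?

The capo raises the open E♭4 by 7 semitones to B♭4; fretting 12 more gives E♭4 + 7 + 12 = E♭4 + 19 semitones, landing on B♭.

B♭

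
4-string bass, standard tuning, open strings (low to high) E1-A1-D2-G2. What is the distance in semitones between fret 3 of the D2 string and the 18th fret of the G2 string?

D2 at fret 3 → F2 (MIDI 41); G2 at fret 18 → C#4 (MIDI 61).
41 − 61 = -20, so the two pitches are 20 semitones apart, with C#4 the higher.

20 semitones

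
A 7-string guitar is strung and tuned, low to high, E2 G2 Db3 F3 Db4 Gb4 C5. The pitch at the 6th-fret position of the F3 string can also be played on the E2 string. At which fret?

19

Fret 6 on F3 is MIDI 53 + 6 = 59 (B3). On the E2 string (open MIDI 40), that pitch is 59 − 40 = fret 19.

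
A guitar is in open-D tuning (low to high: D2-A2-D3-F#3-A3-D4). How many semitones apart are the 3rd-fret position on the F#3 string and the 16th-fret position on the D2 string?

3 semitones

F#3 at fret 3 → A3 (MIDI 57); D2 at fret 16 → F#3 (MIDI 54).
57 − 54 = 3, so the two pitches are 3 semitones apart, with A3 the higher.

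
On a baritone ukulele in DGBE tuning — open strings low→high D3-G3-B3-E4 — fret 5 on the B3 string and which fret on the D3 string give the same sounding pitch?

14

Fret 5 on B3 is MIDI 59 + 5 = 64 (E4). On the D3 string (open MIDI 50), that pitch is 64 − 50 = fret 14.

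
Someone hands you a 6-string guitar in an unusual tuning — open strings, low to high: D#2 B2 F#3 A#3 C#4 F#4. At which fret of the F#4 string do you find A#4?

4

A#4 is 4 semitones above the open F#4 (F#–G–G#–A–A#), so it sits at fret 4.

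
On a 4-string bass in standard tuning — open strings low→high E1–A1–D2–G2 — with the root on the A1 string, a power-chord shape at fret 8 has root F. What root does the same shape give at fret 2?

Moving from fret 8 to fret 2 shifts the root by -6 semitones.
F down 6 semitones is B.

B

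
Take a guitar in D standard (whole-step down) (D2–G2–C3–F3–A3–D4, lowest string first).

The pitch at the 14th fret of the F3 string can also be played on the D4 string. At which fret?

5

F3 at fret 14 is F3 + 14 semitones = G4.
The open D4 string is 9 semitones above the open F3, so the same pitch on the D4 string lies at fret 14 − 9 = 5.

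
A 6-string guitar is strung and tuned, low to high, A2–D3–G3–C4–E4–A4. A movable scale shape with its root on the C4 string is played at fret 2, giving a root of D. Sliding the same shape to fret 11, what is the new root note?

Moving from fret 2 to fret 11 shifts the root by 9 semitones.
D up 9 semitones is B.

B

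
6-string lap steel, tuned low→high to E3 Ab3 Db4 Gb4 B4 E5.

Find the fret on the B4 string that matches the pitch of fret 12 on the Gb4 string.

7

Fret 12 on Gb4 is MIDI 66 + 12 = 78 (Gb5). On the B4 string (open MIDI 71), that pitch is 78 − 71 = fret 7.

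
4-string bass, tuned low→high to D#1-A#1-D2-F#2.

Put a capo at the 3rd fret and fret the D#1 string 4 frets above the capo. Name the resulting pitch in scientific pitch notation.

A#1

The capo raises the open D#1 by 3 semitones to F#1; fretting 4 more gives D#1 + 3 + 4 = D#1 + 7 semitones = A#1.
(Also written Bb.)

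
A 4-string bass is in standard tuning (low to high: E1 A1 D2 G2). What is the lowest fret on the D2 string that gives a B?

9

From D2, count semitones up the chromatic scale until reaching B: D–D#–E–F–F#–G–G#–A–A#–B — 9 steps.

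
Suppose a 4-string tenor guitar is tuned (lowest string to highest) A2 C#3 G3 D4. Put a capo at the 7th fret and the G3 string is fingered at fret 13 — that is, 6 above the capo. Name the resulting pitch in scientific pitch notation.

The capo raises the open G3 by 7 semitones to D4; fretting 6 more gives G3 + 7 + 6 = G3 + 13 semitones = G#4.

G#4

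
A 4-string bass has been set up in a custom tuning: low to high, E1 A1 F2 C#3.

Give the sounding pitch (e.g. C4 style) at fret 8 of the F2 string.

C#3

The open F2 string plus 8 semitones: F–F#–G–G#–A–A#–B–C–C#.
The walk passes from B into C once, so the octave number goes from 2 to 3.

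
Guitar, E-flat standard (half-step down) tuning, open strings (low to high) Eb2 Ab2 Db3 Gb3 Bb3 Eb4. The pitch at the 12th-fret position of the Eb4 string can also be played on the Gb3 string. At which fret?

Fret 12 on Eb4 is MIDI 63 + 12 = 75 (Eb5). On the Gb3 string (open MIDI 54), that pitch is 75 − 54 = fret 21.

21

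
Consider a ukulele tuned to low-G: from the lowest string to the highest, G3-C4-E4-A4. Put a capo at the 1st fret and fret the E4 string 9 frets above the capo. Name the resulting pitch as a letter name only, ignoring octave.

The capo raises the open E4 by 1 semitone to F4; fretting 9 more gives E4 + 1 + 9 = E4 + 10 semitones, landing on D.

D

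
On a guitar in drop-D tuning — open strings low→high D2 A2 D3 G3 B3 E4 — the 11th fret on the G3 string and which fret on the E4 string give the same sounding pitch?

G3 at fret 11 is G3 + 11 semitones = F♯4.
The open E4 string is 9 semitones above the open G3, so the same pitch on the E4 string lies at fret 11 − 9 = 2.

2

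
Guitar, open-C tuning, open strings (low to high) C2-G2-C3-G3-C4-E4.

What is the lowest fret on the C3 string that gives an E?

4

From C3, count semitones up the chromatic scale until reaching E: C–C#–D–D#–E — 4 steps.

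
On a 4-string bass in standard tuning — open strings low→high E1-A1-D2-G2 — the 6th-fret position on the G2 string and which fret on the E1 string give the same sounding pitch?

G2 at fret 6 is G2 + 6 semitones = C#3.
The open E1 string is 15 semitones below the open G2, so the same pitch on the E1 string lies at fret 6 + 15 = 21.

21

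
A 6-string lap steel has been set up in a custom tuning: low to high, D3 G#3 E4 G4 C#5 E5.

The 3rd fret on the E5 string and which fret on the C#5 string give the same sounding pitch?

6

Fret 3 on E5 is MIDI 76 + 3 = 79 (G5). On the C#5 string (open MIDI 73), that pitch is 79 − 73 = fret 6.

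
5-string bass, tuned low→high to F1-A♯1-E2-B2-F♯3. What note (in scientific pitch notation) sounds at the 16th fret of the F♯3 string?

The open F♯3 string plus 16 semitones: F#–G–G#–A–…–G#–A–A#.
The walk passes from B into C once, so the octave number goes from 3 to 4.
(Equivalently spelled B♭4.)

A♯4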